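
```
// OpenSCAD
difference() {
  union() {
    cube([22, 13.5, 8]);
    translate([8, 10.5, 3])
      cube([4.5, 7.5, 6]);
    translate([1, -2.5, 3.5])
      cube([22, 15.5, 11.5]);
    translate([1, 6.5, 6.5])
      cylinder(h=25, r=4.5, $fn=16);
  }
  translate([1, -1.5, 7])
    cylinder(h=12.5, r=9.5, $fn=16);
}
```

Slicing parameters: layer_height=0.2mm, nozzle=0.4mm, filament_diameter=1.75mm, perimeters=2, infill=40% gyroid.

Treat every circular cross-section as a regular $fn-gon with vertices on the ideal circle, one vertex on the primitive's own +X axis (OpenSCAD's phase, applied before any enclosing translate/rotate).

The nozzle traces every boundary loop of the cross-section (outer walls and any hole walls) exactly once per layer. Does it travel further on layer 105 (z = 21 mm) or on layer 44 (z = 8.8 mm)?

layer 44 (z = 8.8 mm)

Layer 105 (z = 21): the cube is not intersected at this z (z outside [0, 8]); the cube at (8, 10.5) is absent (z outside [3, 9]); the cube at (1, -2.5) is not intersected at this z (z outside [3.5, 15]); the cylinder at (1, 6.5): section is a regular 16-gon, circumradius r=4.5 (perimeter = 2·16·4.500·sin(180°/16) = 28.09 mm); Combining (union): only the r=4.5 cylinder at (1, 6.5) is present, so the union is just that shape — boundary = 28.09 mm; the cylinder at (1, -1.5) is not intersected at this z (z outside [7, 19.5]); Subtracting the remaining from the first: none of the subtracted shapes is present at this height, so that combined region is unchanged — boundary = 28.09 mm. So its perimeter = 28.09 mm. Layer 44 (z = 8.8): the cube does not reach this height (z outside [0, 8]); the cube at (8, 10.5) is present — its section is the full 4.5×7.5 rectangle (perimeter 24.00 mm); the cube at (1, -2.5) is present — its section is the full 22×15.5 rectangle (perimeter 75.00 mm); the r=4.5 cylinder at (1, 6.5) contributes a regular 16-gon of circumradius 4.5 (perimeter = 2·16·4.500·sin(180°/16) = 28.09 mm); Taking the union: the regions partially overlap (shared area 42.25 mm²), so the edge portions inside another operand are dropped and the merged outline is re-measured after clipping — boundary = 90.05 mm; the cylinder at (1, -1.5): section is a regular 16-gon, circumradius r=9.5 (perimeter = 2·16·9.500·sin(180°/16) = 59.31 mm); After the difference (first − rest): starting from that combined region, the r=9.5 cylinder at (1, -1.5) partially overlaps it — only the 98.53 mm² overlap (of its 276.30 mm²) is removed, clipping the outline — boundary = 89.53 mm. So its perimeter = 89.53 mm. Layer 44 is larger (89.53 vs 28.09 mm).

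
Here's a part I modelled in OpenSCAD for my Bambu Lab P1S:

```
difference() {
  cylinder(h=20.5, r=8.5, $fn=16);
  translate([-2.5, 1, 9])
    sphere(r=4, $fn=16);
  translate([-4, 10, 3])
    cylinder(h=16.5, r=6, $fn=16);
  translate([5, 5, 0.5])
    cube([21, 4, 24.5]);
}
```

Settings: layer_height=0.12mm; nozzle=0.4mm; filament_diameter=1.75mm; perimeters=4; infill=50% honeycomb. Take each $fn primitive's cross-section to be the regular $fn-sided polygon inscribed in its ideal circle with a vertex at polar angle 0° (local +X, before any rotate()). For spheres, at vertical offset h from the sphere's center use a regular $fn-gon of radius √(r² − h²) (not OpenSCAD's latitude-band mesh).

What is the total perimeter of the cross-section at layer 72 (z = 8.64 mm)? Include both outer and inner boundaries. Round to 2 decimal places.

At z = 8.64 mm: the r=8.5 cylinder gives a regular 16-gon of circumradius 8.5 (constant along its height) (perimeter = 2·16·8.500·sin(180°/16) = 53.06 mm); the r=4 sphere at (-2.5, 1) contributes a regular 16-gon of circumradius √(4²−0.36²) = 3.984 (perimeter = 2·16·3.984·sin(180°/16) = 24.87 mm); the r=6 cylinder at (-4, 10) contributes a regular 16-gon of circumradius 6 (perimeter = 2·16·6.000·sin(180°/16) = 37.46 mm); the cube at (5, 5) (footprint 21×4) is included at this height (perimeter 50.00 mm); After the difference (first − rest): starting from the r=8.5 cylinder, the r=4 sphere at (-2.5, 1) lies wholly inside it (removes its full 48.59 mm² and its 24.87 mm outline becomes a hole wall); the r=6 cylinder at (-4, 10) partially overlaps it — only the 20.65 mm² overlap (of its 110.21 mm²) is removed, clipping the outline; the 21×4 cube at (5, 5) partially overlaps it — only the 1.70 mm² overlap (of its 84.00 mm²) is removed, clipping the outline — boundary = 72.18 mm. Overall, the cross-section is a single solid region. Total boundary length (outer) = 72.18 mm.

72.18 mm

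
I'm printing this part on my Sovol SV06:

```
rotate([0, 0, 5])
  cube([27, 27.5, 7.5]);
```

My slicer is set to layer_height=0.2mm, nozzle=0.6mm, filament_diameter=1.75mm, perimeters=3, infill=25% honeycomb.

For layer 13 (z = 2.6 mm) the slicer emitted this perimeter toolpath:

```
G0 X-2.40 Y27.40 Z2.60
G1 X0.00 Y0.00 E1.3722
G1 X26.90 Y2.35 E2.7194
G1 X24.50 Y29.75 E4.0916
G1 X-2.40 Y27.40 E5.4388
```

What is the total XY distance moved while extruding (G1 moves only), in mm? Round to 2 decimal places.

Sum the Euclidean lengths of each G1 segment: total = 109.01 mm.

109.01 mm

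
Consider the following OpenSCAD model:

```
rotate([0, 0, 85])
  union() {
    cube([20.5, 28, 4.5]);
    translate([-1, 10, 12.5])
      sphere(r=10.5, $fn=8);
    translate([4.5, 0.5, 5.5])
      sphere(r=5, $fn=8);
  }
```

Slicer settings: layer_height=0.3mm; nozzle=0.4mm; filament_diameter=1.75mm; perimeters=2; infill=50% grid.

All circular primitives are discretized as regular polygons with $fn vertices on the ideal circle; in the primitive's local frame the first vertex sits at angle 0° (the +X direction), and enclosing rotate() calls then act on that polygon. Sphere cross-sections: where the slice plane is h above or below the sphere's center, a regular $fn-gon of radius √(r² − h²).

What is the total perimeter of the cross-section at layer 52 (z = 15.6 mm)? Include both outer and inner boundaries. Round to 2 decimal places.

61.42 mm

At z = 15.6 mm: the cube is absent (z outside [0, 4.5]); the r=10.5 sphere at (-1, 10) slices to a regular 8-gon of circumradius 10.032 (√(r²−h²) with h=3.1 from center) (perimeter = 2·8·10.032·sin(180°/8) = 61.42 mm); the sphere at (4.5, 0.5) is not intersected at this z (|z−center|=10.100 > r=5); Merging all regions: only the r=10.5 sphere at (-1, 10) is present, so the union is just that shape — boundary = 61.42 mm; (rotated 85° about Z; rotation is an isometry so areas/perimeters/island counts are preserved). Overall, the cross-section is a single solid region. Total boundary length (outer) = 61.42 mm.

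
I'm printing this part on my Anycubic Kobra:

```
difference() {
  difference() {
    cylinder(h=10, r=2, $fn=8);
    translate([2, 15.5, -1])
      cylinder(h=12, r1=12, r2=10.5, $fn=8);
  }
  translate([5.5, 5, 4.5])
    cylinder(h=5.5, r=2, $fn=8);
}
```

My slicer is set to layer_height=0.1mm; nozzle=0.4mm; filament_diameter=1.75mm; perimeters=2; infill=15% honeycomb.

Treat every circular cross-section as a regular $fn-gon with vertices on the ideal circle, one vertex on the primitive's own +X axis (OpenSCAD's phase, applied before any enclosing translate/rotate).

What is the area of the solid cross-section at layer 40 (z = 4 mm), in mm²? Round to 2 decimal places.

At z = 4 mm: the r=2 cylinder contributes a regular 8-gon of circumradius 2 (area = (8/2)·2.000²·sin(360°/8) = 11.31 mm²); the cone at (2, 15.5) contributes a regular 8-gon of circumradius 11.375 (interpolated between r1=12 and r2=10.5 at t=0.417) (area = (8/2)·11.375²·sin(360°/8) = 365.97 mm²); After the difference (first − rest): starting from the r=2 cylinder (11.31 mm²), the cone at (2, 15.5) misses the remaining region (no effect) — area = 11.31 mm²; the cylinder at (5.5, 5) does not reach this height (z outside [4.5, 10]); Taking the first minus the rest: none of the subtracted shapes is present at this height, so that combined region is unchanged — area = 11.31 mm². Overall, the cross-section is a single solid region. Net area = 11.31 mm².

11.31 mm²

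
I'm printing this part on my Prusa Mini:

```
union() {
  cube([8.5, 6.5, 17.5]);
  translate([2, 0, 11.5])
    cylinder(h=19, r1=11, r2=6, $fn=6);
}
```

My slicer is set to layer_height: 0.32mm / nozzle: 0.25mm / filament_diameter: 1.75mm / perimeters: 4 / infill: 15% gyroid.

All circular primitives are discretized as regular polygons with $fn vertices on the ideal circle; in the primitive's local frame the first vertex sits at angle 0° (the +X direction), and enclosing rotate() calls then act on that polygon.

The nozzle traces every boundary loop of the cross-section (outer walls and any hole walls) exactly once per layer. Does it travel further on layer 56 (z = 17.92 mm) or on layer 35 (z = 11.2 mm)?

Layer 56 (z = 17.92): the cube does not reach this height (z outside [0, 17.5]); the cone at (2, 0) contributes a regular 6-gon of circumradius 9.311 (interpolated between r1=11 and r2=6 at t=0.338) (perimeter = 2·6·9.311·sin(180°/6) = 55.86 mm); Merging all regions: only the cone at (2, 0) is present, so the union is just that shape — boundary = 55.86 mm. So its perimeter = 55.86 mm. Layer 35 (z = 11.2): the cube is present — its section is the full 8.5×6.5 rectangle (perimeter 30.00 mm); the cone at (2, 0) does not reach this height (z outside [11.5, 30.5]); Combining (union): only the 8.5×6.5 cube is present, so the union is just that shape — boundary = 30.00 mm. So its perimeter = 30.00 mm. Layer 56 is larger (55.86 vs 30.00 mm).

layer 56 (z = 17.92 mm)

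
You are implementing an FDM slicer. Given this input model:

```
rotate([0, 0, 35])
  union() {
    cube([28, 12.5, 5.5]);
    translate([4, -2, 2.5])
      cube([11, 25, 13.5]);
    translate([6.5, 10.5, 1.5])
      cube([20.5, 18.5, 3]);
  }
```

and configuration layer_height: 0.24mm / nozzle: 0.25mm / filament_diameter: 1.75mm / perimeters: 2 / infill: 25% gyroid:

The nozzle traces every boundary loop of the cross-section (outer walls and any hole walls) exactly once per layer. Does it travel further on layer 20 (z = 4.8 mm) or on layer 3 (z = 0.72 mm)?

layer 20 (z = 4.8 mm)

Layer 20 (z = 4.8): the cube is present — its section is the full 28×12.5 rectangle (perimeter 81.00 mm); the 11×25 cube at (4, -2) contributes its full rectangle (perimeter 72.00 mm); the cube at (6.5, 10.5) is not intersected at this z (z outside [1.5, 4.5]); Merging all regions: the regions partially overlap (shared area 137.50 mm²), so the edge portions inside another operand are dropped and the merged outline is re-measured after clipping — boundary = 106.00 mm; (rotated 35° about Z; rotation is an isometry so areas/perimeters/island counts are preserved). So its perimeter = 106.00 mm. Layer 3 (z = 0.72): the 28×12.5 cube contributes its full rectangle (perimeter 81.00 mm); the cube at (4, -2) is not intersected at this z (z outside [2.5, 16]); the cube at (6.5, 10.5) is not intersected at this z (z outside [1.5, 4.5]); Combining (union): only the 28×12.5 cube is present, so the union is just that shape — boundary = 81.00 mm; (rotated 35° about Z; rotation is an isometry so areas/perimeters/island counts are preserved). So its perimeter = 81.00 mm. Layer 20 is larger (106.00 vs 81.00 mm).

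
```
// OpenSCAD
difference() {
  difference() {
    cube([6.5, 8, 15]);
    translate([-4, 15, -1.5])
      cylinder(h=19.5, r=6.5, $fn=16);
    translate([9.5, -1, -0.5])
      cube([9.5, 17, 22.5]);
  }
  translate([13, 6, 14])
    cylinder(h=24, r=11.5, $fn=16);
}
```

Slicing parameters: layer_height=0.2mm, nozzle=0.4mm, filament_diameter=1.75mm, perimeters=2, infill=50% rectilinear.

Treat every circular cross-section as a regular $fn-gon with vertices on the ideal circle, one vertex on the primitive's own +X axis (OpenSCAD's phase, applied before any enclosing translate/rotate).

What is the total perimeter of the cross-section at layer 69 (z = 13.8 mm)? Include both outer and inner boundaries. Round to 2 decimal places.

At z = 13.8 mm: the cube (footprint 6.5×8) is included at this height (perimeter 29.00 mm); the cylinder at (-4, 15): section is a regular 16-gon, circumradius r=6.5 (perimeter = 2·16·6.500·sin(180°/16) = 40.58 mm); the cube at (9.5, -1) (footprint 9.5×17) is included at this height (perimeter 53.00 mm); Subtracting the remaining from the first: starting from the 6.5×8 cube, the r=6.5 cylinder at (-4, 15) misses the remaining region (no effect); the 9.5×17 cube at (9.5, -1) misses the remaining region (no effect) — boundary = 29.00 mm; the cylinder at (13, 6) is not intersected at this z (z outside [14, 38]); Taking the first minus the rest: none of the subtracted shapes is present at this height, so the result so far is unchanged — boundary = 29.00 mm. Overall, the cross-section is a single solid region. Total boundary length (outer) = 29.00 mm.

29.00 mm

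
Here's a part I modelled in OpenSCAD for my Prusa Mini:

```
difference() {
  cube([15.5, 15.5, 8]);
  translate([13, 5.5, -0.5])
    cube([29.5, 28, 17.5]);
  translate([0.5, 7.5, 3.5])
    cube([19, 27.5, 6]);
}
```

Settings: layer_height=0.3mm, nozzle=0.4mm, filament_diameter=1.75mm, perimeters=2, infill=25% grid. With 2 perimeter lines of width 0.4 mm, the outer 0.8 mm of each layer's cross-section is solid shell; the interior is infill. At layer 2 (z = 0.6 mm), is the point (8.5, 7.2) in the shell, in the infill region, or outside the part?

At z = 0.6 mm: the cube (footprint 15.5×15.5) is included at this height; the 29.5×28 cube at (13, 5.5) contributes its full rectangle; the cube at (0.5, 7.5) is not intersected at this z (z outside [3.5, 9.5]); Taking the first minus the rest: starting from the 15.5×15.5 cube, the 29.5×28 cube at (13, 5.5) partially overlaps it — only the 25.00 mm² overlap (of its 826.00 mm²) is removed, clipping the outline — 1 connected region. Overall, the cross-section is a single solid region. The nearest boundary edge runs (13.00, 15.50)→(13.00, 5.50); distance from the point to it = 4.50 mm. The point is inside the cross-section and 4.50 mm from the nearest boundary — more than the 0.8 mm shell width (2 × 0.4), so it's in the infill interior.

infill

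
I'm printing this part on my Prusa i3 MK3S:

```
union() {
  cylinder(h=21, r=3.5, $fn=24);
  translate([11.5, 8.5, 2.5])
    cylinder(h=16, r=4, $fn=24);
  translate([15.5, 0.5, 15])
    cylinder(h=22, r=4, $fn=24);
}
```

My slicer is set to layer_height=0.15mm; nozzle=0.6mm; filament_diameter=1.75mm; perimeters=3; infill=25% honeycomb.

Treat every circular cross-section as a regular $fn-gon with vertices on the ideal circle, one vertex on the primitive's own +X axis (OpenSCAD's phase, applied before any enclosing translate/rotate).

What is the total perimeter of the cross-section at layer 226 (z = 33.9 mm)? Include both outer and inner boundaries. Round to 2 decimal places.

At z = 33.9 mm: the cylinder does not reach this height (z outside [0, 21]); the cylinder at (11.5, 8.5) is absent (z outside [2.5, 18.5]); the r=4 cylinder at (15.5, 0.5) contributes a regular 24-gon of circumradius 4 (perimeter = 2·24·4.000·sin(180°/24) = 25.06 mm); Taking the union: only the r=4 cylinder at (15.5, 0.5) is present, so the union is just that shape — boundary = 25.06 mm. Overall, the cross-section is a single solid region. Total boundary length (outer) = 25.06 mm.

25.06 mm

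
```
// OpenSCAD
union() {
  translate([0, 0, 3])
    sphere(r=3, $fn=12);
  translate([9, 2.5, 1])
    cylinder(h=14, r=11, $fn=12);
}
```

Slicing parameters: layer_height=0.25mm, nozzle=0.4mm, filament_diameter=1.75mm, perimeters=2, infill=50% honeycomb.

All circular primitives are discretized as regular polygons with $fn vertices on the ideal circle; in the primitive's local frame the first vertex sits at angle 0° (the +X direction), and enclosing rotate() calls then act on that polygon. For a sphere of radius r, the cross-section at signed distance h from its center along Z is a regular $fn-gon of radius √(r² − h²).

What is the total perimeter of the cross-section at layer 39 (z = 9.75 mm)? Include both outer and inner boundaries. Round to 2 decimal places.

At z = 9.75 mm: the sphere does not reach this height (|z−center|=6.750 > r=3); the r=11 cylinder at (9, 2.5) gives a regular 12-gon of circumradius 11 (constant along its height) (perimeter = 2·12·11.000·sin(180°/12) = 68.33 mm); Merging all regions: only the r=11 cylinder at (9, 2.5) is present, so the union is just that shape — boundary = 68.33 mm. Overall, the cross-section is a single solid region. Total boundary length (outer) = 68.33 mm.

68.33 mm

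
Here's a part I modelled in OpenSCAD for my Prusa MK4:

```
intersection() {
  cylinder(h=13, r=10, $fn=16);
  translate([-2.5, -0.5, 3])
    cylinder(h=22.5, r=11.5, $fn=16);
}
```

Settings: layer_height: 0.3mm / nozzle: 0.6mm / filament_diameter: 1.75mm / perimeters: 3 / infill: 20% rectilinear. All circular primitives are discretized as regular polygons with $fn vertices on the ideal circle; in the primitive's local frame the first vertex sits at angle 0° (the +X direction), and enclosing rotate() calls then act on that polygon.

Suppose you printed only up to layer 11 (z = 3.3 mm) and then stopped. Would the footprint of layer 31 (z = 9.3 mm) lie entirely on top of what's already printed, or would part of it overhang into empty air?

Compare the two slices. At z = 3.3: the r=10 cylinder gives a regular 16-gon of circumradius 10 (constant along its height) (area = (16/2)·10.000²·sin(360°/16) = 306.15 mm²); the cylinder at (-2.5, -0.5): section is a regular 16-gon, circumradius r=11.5 (area = (16/2)·11.500²·sin(360°/16) = 404.88 mm²); Taking the intersection: the r=11.5 cylinder at (-2.5, -0.5) partially overlaps the r=10 cylinder; clipping to the common part keeps 291.85 mm² — area = 291.85 mm². At z = 9.3: the cylinder: section is a regular 16-gon, circumradius r=10 (area = (16/2)·10.000²·sin(360°/16) = 306.15 mm²); the cylinder at (-2.5, -0.5): section is a regular 16-gon, circumradius r=11.5 (area = (16/2)·11.500²·sin(360°/16) = 404.88 mm²); Taking the intersection: the r=11.5 cylinder at (-2.5, -0.5) partially overlaps the r=10 cylinder; clipping to the common part keeps 291.85 mm² — area = 291.85 mm². Checking containment: the cross-section at z = 9.3 is a subset of the cross-section at z = 3.3.

entirely on top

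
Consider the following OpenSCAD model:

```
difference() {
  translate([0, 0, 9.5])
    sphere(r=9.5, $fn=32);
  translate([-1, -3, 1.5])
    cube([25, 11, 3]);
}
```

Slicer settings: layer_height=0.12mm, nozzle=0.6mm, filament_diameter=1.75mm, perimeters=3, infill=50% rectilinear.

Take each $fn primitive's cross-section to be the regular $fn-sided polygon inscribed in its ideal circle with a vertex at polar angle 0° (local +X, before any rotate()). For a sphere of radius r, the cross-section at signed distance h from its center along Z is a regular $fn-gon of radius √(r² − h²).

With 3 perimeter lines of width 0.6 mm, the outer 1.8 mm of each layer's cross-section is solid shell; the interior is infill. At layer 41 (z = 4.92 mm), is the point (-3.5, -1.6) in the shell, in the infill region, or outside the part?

At z = 4.92 mm: the r=9.5 sphere contributes a regular 32-gon of circumradius √(9.5²−4.58²) = 8.323; the cube at (-1, -3) is not intersected at this z (z outside [1.5, 4.5]); Subtracting the remaining from the first: none of the subtracted shapes is present at this height, so the r=9.5 sphere is unchanged — 1 connected region. Overall, the cross-section is a single solid region. The nearest boundary edge runs (-7.69, -3.19)→(-6.92, -4.62); distance from the point to it = 4.44 mm. The point is inside the cross-section and 4.44 mm from the nearest boundary — more than the 1.8 mm shell width (3 × 0.6), so it's in the infill interior.

infill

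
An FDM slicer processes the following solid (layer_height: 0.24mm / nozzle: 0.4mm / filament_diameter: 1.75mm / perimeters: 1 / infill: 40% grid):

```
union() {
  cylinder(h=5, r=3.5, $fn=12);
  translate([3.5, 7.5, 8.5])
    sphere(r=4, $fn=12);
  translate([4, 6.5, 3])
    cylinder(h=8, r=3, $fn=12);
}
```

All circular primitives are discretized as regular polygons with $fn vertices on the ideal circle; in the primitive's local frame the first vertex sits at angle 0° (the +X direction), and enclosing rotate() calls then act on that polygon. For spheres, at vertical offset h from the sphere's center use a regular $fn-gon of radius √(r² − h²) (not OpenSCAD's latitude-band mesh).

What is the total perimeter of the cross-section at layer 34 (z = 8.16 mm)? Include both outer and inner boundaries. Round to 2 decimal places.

24.89 mm

At z = 8.16 mm: the cylinder is absent (z outside [0, 5]); the r=4 sphere at (3.5, 7.5) contributes a regular 12-gon of circumradius √(4²−0.34²) = 3.986 (perimeter = 2·12·3.986·sin(180°/12) = 24.76 mm); the cylinder at (4, 6.5): section is a regular 12-gon, circumradius r=3 (perimeter = 2·12·3.000·sin(180°/12) = 18.63 mm); Combining (union): the regions partially overlap (shared area 26.58 mm²), so the edge portions inside another operand are dropped and the merged outline is re-measured after clipping — boundary = 24.89 mm. Overall, the cross-section is a single solid region. Total boundary length (outer) = 24.89 mm.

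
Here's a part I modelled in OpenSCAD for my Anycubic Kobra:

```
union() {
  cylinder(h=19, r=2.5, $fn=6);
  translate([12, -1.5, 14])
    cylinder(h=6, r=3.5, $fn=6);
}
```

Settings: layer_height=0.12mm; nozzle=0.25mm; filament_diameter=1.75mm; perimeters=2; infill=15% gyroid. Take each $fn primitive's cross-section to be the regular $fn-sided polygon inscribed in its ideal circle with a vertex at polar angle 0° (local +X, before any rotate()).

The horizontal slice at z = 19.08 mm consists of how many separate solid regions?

1

At z = 19.08 mm: the cylinder does not reach this height (z outside [0, 19]); the r=3.5 cylinder at (12, -1.5) contributes a regular 6-gon of circumradius 3.5; Merging all regions: only the r=3.5 cylinder at (12, -1.5) is present, so the union is just that shape — 1 connected region. The result has 1 disconnected region.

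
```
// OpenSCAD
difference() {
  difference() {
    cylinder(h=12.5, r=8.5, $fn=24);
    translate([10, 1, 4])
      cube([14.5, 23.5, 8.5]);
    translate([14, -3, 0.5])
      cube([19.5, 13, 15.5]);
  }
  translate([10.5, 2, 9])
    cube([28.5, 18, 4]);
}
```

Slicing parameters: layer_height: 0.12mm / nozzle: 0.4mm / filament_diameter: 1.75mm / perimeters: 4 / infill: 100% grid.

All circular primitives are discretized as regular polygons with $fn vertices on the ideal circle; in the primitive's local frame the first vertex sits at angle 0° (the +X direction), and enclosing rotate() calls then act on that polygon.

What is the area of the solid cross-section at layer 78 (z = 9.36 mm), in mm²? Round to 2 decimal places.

At z = 9.36 mm: the r=8.5 cylinder gives a regular 24-gon of circumradius 8.5 (constant along its height) (area = (24/2)·8.500²·sin(360°/24) = 224.40 mm²); the cube at (10, 1) (footprint 14.5×23.5) is included at this height (area 340.75 mm²); the cube at (14, -3) (footprint 19.5×13) is included at this height (area 253.50 mm²); Subtracting the remaining from the first: starting from the r=8.5 cylinder (224.40 mm²), the 14.5×23.5 cube at (10, 1) misses the remaining region (no effect); the 19.5×13 cube at (14, -3) misses the remaining region (no effect) — area = 224.40 mm²; the cube at (10.5, 2) (footprint 28.5×18) is included at this height (area 513.00 mm²); After the difference (first − rest): starting from the result so far (224.40 mm²), the 28.5×18 cube at (10.5, 2) misses the remaining region (no effect) — area = 224.40 mm². Overall, the cross-section is a single solid region. Net area = 224.40 mm².

224.40 mm²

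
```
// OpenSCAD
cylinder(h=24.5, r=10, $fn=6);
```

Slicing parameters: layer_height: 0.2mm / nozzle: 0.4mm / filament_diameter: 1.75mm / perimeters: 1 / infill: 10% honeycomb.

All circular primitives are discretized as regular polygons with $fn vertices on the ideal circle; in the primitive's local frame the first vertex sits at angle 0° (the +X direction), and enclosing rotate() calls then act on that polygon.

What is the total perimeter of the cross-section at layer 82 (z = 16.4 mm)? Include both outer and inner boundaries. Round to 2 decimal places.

At z = 16.4 mm: the cylinder: section is a regular 6-gon, circumradius r=10 (perimeter = 2·6·10.000·sin(180°/6) = 60.00 mm). Overall, the cross-section is a single solid region. Total boundary length (outer) = 60.00 mm.

60.00 mm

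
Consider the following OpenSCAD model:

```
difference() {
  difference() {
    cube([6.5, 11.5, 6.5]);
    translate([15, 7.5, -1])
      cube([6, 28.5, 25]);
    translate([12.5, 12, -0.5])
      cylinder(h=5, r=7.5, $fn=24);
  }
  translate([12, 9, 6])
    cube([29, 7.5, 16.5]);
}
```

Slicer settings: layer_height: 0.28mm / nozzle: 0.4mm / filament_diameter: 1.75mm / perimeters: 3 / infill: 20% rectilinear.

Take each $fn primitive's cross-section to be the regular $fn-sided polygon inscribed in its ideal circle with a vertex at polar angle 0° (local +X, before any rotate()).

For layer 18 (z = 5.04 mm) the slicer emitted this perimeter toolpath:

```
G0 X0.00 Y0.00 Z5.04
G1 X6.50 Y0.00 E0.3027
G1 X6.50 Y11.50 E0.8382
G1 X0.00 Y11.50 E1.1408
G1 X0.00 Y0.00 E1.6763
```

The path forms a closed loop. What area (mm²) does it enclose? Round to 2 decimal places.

Apply the shoelace formula to the sequence of (X, Y) vertices; enclosed area = 74.75 mm².

74.75 mm²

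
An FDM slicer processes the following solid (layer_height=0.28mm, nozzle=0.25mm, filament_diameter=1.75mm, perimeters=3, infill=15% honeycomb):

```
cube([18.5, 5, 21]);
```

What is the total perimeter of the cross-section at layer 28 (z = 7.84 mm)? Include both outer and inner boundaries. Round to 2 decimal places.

47.00 mm

At z = 7.84 mm: the cube is present — its section is the full 18.5×5 rectangle (perimeter 47.00 mm). Overall, the cross-section is a single solid region. Total boundary length (outer) = 47.00 mm.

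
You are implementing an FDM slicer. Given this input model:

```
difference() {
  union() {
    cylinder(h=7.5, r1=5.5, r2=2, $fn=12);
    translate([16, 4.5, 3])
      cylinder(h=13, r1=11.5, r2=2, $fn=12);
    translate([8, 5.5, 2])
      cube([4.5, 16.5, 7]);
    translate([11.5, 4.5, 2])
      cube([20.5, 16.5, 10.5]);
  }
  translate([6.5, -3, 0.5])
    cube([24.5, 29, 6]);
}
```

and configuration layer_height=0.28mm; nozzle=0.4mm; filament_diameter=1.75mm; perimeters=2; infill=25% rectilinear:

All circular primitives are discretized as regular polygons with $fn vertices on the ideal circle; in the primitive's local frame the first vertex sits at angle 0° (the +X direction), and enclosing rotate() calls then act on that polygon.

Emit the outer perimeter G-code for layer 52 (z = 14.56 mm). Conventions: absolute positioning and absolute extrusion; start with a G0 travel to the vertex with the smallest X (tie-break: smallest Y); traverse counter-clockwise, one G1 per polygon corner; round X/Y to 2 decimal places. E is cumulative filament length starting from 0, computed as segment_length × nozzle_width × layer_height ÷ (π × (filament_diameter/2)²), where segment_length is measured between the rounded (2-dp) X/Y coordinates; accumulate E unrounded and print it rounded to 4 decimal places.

G0 X12.95 Y4.50 Z14.56
G1 X13.36 Y2.97 E0.0738
G1 X14.47 Y1.86 E0.1469
G1 X16.00 Y1.45 E0.2206
G1 X17.53 Y1.86 E0.2944
G1 X18.64 Y2.97 E0.3675
G1 X19.05 Y4.50 E0.4412
G1 X18.64 Y6.03 E0.5150
G1 X17.53 Y7.14 E0.5881
G1 X16.00 Y7.55 E0.6618
G1 X14.47 Y7.14 E0.7356
G1 X13.36 Y6.03 E0.8087
G1 X12.95 Y4.50 E0.8824

At z = 14.56 mm: the cone is not intersected at this z (z outside [0, 7.5]); the cone at (16, 4.5): at t=0.889 of its height the radius interpolates to r₁+(r₂−r₁)t = 3.052, giving a regular 12-gon of that circumradius; the cube at (8, 5.5) is not intersected at this z (z outside [2, 9]); the cube at (11.5, 4.5) is not intersected at this z (z outside [2, 12.5]); Combining (union): only the cone at (16, 4.5) is present, so the union is just that shape — 1 connected region; the cube at (6.5, -3) does not reach this height (z outside [0.5, 6.5]); After the difference (first − rest): none of the subtracted shapes is present at this height, so that combined region is unchanged — 1 connected region. The outline is a single polygon with 12 vertices. Extrusion per mm of travel: 0.4 × 0.28 / (π × 0.875²) = 0.046564. Accumulating E over each segment gives final E = 0.8824.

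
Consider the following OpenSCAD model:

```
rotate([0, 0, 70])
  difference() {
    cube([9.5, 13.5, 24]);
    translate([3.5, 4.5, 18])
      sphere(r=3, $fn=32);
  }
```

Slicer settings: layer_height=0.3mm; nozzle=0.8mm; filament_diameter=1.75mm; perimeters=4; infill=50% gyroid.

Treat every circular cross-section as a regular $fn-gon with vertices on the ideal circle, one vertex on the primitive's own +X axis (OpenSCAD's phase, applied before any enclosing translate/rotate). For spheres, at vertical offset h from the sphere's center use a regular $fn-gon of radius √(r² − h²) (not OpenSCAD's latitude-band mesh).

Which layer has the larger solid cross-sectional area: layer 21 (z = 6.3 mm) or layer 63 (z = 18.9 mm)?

layer 21 (z = 6.3 mm)

Layer 21 (z = 6.3): the 9.5×13.5 cube contributes its full rectangle (area 128.25 mm²); the sphere at (3.5, 4.5) is not intersected at this z (|z−center|=11.700 > r=3); Taking the first minus the rest: none of the subtracted shapes is present at this height, so the 9.5×13.5 cube is unchanged — area = 128.25 mm²; (whole slice rotated 70° about Z — lengths, areas and connectivity unchanged). So its area = 128.25 mm². Layer 63 (z = 18.9): the cube is present — its section is the full 9.5×13.5 rectangle (area 128.25 mm²); the sphere at (3.5, 4.5): section is a regular 32-gon, circumradius = √(r²−h²) = √(3²−0.9²) = 2.862 (area = (32/2)·2.862²·sin(360°/32) = 25.56 mm²); After the difference (first − rest): starting from the 9.5×13.5 cube (128.25 mm²), the r=3 sphere at (3.5, 4.5) lies wholly inside it (removes its full 25.56 mm² and its 17.95 mm outline becomes a hole wall) — area = 102.69 mm²; (rotated 70° about Z; rotation is an isometry so areas/perimeters/island counts are preserved). So its area = 102.69 mm². Layer 21 is larger (128.25 vs 102.69 mm²).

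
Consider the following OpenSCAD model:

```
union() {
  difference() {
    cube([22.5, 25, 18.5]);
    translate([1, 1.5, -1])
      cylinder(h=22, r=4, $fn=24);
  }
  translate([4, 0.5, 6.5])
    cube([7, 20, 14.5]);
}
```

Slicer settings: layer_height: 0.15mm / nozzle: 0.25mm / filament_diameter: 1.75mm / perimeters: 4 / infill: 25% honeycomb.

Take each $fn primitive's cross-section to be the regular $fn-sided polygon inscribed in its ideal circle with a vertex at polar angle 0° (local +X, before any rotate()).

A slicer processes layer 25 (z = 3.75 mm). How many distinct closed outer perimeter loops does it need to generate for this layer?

At z = 3.75 mm: the cube is present — its section is the full 22.5×25 rectangle; the r=4 cylinder at (1, 1.5) gives a regular 24-gon of circumradius 4 (constant along its height); After the difference (first − rest): starting from the 22.5×25 cube, the r=4 cylinder at (1, 1.5) partially overlaps it — only the 23.68 mm² overlap (of its 49.69 mm²) is removed, clipping the outline — 1 connected region; the cube at (4, 0.5) does not reach this height (z outside [6.5, 21]); Combining (union): only that combined region is present, so the union is just that shape — 1 connected region. The result has 1 disconnected region.

1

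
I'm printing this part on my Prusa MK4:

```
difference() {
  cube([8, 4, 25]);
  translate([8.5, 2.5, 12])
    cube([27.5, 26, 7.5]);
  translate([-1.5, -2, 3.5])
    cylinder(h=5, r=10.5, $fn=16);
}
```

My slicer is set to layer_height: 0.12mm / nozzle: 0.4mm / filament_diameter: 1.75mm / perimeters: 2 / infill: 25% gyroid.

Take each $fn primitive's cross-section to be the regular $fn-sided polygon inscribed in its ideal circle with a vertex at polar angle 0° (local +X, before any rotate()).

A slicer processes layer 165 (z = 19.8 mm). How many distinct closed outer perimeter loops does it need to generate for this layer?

1

At z = 19.8 mm: the cube is present — its section is the full 8×4 rectangle; the cube at (8.5, 2.5) is not intersected at this z (z outside [12, 19.5]); the cylinder at (-1.5, -2) is not intersected at this z (z outside [3.5, 8.5]); Taking the first minus the rest: none of the subtracted shapes is present at this height, so the 8×4 cube is unchanged — 1 connected region. The result has 1 disconnected region.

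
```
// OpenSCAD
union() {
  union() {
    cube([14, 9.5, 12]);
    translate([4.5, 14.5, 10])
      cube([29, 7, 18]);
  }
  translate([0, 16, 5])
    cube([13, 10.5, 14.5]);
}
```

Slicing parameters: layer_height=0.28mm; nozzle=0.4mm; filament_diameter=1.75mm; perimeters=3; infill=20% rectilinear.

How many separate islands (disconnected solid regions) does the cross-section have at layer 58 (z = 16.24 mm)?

At z = 16.24 mm: the cube is absent (z outside [0, 12]); the cube at (4.5, 14.5) (footprint 29×7) is included at this height; Combining (union): only the 29×7 cube at (4.5, 14.5) is present, so the union is just that shape — 1 connected region; the cube at (0, 16) is present — its section is the full 13×10.5 rectangle; Taking the union: the regions partially overlap (shared area 46.75 mm²), so overlapping operands fuse into one piece — 1 connected region. Overall, the cross-section is a single solid region. Island count = 1.

1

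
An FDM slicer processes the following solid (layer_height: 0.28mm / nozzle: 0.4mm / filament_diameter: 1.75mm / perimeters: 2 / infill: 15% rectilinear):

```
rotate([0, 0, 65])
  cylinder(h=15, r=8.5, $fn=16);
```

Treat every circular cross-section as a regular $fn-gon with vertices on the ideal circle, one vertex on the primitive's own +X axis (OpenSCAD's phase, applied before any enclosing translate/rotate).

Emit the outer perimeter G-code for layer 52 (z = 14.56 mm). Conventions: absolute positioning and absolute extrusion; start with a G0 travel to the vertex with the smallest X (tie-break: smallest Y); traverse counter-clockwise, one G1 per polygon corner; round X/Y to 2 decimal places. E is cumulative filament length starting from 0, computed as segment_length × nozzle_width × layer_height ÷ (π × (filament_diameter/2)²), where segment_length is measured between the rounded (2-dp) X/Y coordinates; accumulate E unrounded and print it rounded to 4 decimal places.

G0 X-8.49 Y0.37 Z14.56
G1 X-7.99 Y-2.91 E0.1545
G1 X-6.27 Y-5.74 E0.3087
G1 X-3.59 Y-7.70 E0.4633
G1 X-0.37 Y-8.49 E0.6177
G1 X2.91 Y-7.99 E0.7722
G1 X5.74 Y-6.27 E0.9264
G1 X7.70 Y-3.59 E1.0810
G1 X8.49 Y-0.37 E1.2354
G1 X7.99 Y2.91 E1.3899
G1 X6.27 Y5.74 E1.5441
G1 X3.59 Y7.70 E1.6987
G1 X0.37 Y8.49 E1.8531
G1 X-2.91 Y7.99 E2.0076
G1 X-5.74 Y6.27 E2.1618
G1 X-7.70 Y3.59 E2.3164
G1 X-8.49 Y0.37 E2.4708

At z = 14.56 mm: the cylinder: section is a regular 16-gon, circumradius r=8.5; (whole slice rotated 65° about Z — lengths, areas and connectivity unchanged). The outline is a single polygon with 16 vertices. Extrusion per mm of travel: 0.4 × 0.28 / (π × 0.875²) = 0.046564. Accumulating E over each segment gives final E = 2.4708.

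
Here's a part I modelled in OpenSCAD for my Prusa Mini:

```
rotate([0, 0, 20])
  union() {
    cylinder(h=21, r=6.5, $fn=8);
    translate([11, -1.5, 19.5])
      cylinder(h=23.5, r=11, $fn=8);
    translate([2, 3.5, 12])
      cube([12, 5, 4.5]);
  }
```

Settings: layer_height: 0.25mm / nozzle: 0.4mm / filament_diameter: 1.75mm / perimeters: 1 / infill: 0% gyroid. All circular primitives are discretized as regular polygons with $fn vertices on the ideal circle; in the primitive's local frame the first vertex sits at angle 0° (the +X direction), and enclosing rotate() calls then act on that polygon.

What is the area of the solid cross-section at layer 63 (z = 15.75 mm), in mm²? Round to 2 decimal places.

At z = 15.75 mm: the r=6.5 cylinder contributes a regular 8-gon of circumradius 6.5 (area = (8/2)·6.500²·sin(360°/8) = 119.50 mm²); the cylinder at (11, -1.5) is not intersected at this z (z outside [19.5, 43]); the cube at (2, 3.5) is present — its section is the full 12×5 rectangle (area 60.00 mm²); Taking the union: the regions partially overlap — summed areas 179.50 mm² minus the doubly-counted overlap 4.49 mm² gives 175.01 mm² — area = 175.01 mm²; (rotated 20° about Z; rotation is an isometry so areas/perimeters/island counts are preserved). Overall, the cross-section is a single solid region. Net area = 175.01 mm².

175.01 mm²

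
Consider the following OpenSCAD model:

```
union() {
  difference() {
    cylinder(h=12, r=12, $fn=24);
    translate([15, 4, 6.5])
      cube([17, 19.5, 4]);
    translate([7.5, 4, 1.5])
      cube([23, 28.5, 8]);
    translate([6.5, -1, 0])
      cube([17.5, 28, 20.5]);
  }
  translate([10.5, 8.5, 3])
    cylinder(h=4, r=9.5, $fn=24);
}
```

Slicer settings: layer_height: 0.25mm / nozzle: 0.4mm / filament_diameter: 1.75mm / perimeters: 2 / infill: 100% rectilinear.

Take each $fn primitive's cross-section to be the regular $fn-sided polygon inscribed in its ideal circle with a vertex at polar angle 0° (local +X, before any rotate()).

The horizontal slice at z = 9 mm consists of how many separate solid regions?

At z = 9 mm: the r=12 cylinder gives a regular 24-gon of circumradius 12 (constant along its height); the cube at (15, 4) (footprint 17×19.5) is included at this height; the cube at (7.5, 4) is present — its section is the full 23×28.5 rectangle; the cube at (6.5, -1) (footprint 17.5×28) is included at this height; After the difference (first − rest): starting from the r=12 cylinder, the 17×19.5 cube at (15, 4) misses the remaining region (no effect); the 23×28.5 cube at (7.5, 4) partially overlaps it — only the 11.80 mm² overlap (of its 655.50 mm²) is removed, clipping the outline; the 17.5×28 cube at (6.5, -1) partially overlaps it — only the 31.89 mm² overlap (of its 490.00 mm²) is removed, clipping the outline — 1 connected region; the cylinder at (10.5, 8.5) does not reach this height (z outside [3, 7]); Combining (union): only that combined region is present, so the union is just that shape — 1 connected region. The result has 1 disconnected region.

1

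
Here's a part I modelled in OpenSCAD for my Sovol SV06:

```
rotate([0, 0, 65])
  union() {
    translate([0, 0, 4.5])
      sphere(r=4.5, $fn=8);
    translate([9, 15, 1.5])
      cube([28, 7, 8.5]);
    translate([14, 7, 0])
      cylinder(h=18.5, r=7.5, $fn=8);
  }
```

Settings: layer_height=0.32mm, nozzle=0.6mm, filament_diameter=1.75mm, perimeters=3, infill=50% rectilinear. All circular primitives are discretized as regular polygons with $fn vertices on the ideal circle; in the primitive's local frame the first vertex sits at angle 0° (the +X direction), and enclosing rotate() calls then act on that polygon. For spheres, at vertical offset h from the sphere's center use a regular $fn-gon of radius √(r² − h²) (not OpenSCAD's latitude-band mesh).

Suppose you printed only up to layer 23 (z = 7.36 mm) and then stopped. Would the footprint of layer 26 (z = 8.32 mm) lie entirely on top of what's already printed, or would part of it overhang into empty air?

entirely on top

Compare the two slices. At z = 7.36: the r=4.5 sphere slices to a regular 8-gon of circumradius 3.474 (√(r²−h²) with h=2.86 from center) (area = (8/2)·3.474²·sin(360°/8) = 34.14 mm²); the 28×7 cube at (9, 15) contributes its full rectangle (area 196.00 mm²); the r=7.5 cylinder at (14, 7) contributes a regular 8-gon of circumradius 7.5 (area = (8/2)·7.500²·sin(360°/8) = 159.10 mm²); Taking the union: the 3 present regions are separate (no shared area or edge), so areas and boundary lengths simply add and each stays a separate island — area = 389.24 mm²; (rotated 65° about Z; rotation is an isometry so areas/perimeters/island counts are preserved). At z = 8.32: the r=4.5 sphere contributes a regular 8-gon of circumradius √(4.5²−3.82²) = 2.379 (area = (8/2)·2.379²·sin(360°/8) = 16.00 mm²); the cube at (9, 15) (footprint 28×7) is included at this height (area 196.00 mm²); the cylinder at (14, 7): section is a regular 8-gon, circumradius r=7.5 (area = (8/2)·7.500²·sin(360°/8) = 159.10 mm²); Combining (union): the 3 present regions are separate (no shared area or edge), so areas and boundary lengths simply add and each stays a separate island — area = 371.10 mm²; (rotated 65° about Z; rotation is an isometry so areas/perimeters/island counts are preserved). Checking containment: the cross-section at z = 8.32 is a subset of the cross-section at z = 7.36.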